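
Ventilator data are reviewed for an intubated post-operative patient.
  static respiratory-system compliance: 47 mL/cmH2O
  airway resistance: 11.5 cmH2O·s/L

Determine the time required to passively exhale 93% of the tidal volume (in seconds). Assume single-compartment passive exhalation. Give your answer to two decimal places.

1.44

τ = R × C = 11.5 × 47 mL/cmH2O = 11.5 × 0.047 L/cmH2O = 0.5405 s.
Exhaled fraction f = 1 − e^(−t/τ) → t = −τ·ln(1 − f) = −0.5405·ln(0.07) = 1.437 s.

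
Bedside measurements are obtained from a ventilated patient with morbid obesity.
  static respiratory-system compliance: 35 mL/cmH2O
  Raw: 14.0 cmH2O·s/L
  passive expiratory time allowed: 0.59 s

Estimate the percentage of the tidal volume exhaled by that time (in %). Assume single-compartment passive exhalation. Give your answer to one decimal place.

τ = R × C = 14.0 × 35 mL/cmH2O = 14.0 × 0.035 L/cmH2O = 0.49 s.
Passive exhalation: V(t)/V₀ = e^(−t/τ) = e^(−0.59/0.49) = 0.3.
Fraction exhaled = 1 − 0.3 = 0.7 → 70.0%.

70.0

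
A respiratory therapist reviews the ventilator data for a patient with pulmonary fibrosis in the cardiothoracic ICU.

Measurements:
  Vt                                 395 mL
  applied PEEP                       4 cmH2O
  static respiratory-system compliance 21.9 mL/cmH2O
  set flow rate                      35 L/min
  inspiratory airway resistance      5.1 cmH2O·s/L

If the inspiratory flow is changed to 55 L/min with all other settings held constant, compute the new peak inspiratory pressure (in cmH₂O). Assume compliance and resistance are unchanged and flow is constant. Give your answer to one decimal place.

26.7

Flow: 35 L/min ÷ 60 = 0.5833 L/s.
New flow: 55 L/min ÷ 60 = 0.9167 L/s.
PIP = Vt/C + R·V̇ + PEEP (constant-flow equation of motion).
Only the resistive term changes: ΔPIP = R × ΔV̇ = 5.1 × (0.9167 − 0.5833) = 5.1 × 0.3334 = 1.7 cmH2O.
Original PIP = 395/21.9 + 5.1×0.5833 + 4 = 25.011 cmH2O; new PIP = 25.011 + (1.7) = 26.711 cmH2O.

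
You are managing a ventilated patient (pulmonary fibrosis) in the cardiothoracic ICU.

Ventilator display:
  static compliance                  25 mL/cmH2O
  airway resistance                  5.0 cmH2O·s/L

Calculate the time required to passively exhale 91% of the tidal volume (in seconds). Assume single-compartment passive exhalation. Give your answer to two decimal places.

τ = R × C = 5.0 × 25 mL/cmH2O = 5.0 × 0.025 L/cmH2O = 0.125 s.
Exhaled fraction f = 1 − e^(−t/τ) → t = −τ·ln(1 − f) = −0.125·ln(0.09) = 0.301 s.

0.30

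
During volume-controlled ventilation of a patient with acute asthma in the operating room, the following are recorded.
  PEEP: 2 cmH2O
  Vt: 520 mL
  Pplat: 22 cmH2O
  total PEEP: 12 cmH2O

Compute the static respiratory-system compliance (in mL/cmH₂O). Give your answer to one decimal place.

52.0

End-expiratory occlusion gives total PEEP = 12 cmH2O (intrinsic PEEP = 12 − 2 = 10). Use total PEEP for the elastic gradient.
Cstat = Vt / (Pplat − PEEPtotal) = 520 / (22 − 12) = 520 / 10.0 = 52.0 mL/cmH2O.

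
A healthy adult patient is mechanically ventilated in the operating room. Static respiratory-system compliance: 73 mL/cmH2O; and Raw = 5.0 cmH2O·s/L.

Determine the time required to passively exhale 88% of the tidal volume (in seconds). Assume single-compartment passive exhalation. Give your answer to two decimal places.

0.77

τ = R × C = 5.0 × 73 mL/cmH2O = 5.0 × 0.073 L/cmH2O = 0.365 s.
Exhaled fraction f = 1 − e^(−t/τ) → t = −τ·ln(1 − f) = −0.365·ln(0.12) = 0.7739 s.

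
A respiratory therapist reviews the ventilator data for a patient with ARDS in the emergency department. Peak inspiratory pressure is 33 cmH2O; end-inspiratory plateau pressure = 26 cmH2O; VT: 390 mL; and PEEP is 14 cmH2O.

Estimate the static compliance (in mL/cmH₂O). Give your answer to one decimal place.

Cstat = Vt / (Pplat − PEEP) = 390 / (26 − 14) = 390 / 12.0 = 32.5 mL/cmH2O.

32.5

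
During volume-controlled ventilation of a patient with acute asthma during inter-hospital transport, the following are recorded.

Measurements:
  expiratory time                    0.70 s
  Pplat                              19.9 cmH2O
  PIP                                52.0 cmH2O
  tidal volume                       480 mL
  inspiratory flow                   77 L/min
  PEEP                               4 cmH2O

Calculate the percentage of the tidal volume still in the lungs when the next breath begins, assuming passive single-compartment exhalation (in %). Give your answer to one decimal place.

39.6

Flow: 77 L/min ÷ 60 = 1.2833 L/s.
R = (PIP − Pplat)/V̇ = (52.0 − 19.9) / 1.2833 = 32.1/1.2833 = 25.014 cmH2O·s/L.
C = Vt/(Pplat − PEEP) = 480.0 / (19.9 − 4) = 480.0/15.9 = 30.189 mL/cmH2O.
τ = R × C = 25.014 × 0.03019 L/cmH2O = 0.7552 s.
Fraction remaining at end-expiration = e^(−Te/τ) = e^(−0.70/0.7552) = 0.3958 → 39.58%.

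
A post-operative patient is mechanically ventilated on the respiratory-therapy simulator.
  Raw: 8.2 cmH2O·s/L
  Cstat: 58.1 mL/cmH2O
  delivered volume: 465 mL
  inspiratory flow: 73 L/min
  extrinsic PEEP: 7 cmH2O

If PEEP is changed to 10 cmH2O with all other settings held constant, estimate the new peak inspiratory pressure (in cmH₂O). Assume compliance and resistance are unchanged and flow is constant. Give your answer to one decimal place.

28.0

Flow: 73 L/min ÷ 60 = 1.2167 L/s.
PIP = Vt/C + R·V̇ + PEEP (constant-flow equation of motion).
Only the baseline term changes: ΔPIP = ΔPEEP = 10 − 7 = 3.0 cmH2O.
Original PIP = 465/58.1 + 8.2×1.2167 + 7 = 24.98 cmH2O; new PIP = 24.98 + (3.0) = 27.98 cmH2O.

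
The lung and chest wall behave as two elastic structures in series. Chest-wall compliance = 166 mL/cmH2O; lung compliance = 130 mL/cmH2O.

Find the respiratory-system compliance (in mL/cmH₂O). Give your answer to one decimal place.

Lung and chest wall are elastances in series: 1/Crs = 1/CL + 1/Ccw.
1/Crs = 1/130 + 1/166 = 0.01372.
Crs = 72.886 mL/cmH2O.

72.9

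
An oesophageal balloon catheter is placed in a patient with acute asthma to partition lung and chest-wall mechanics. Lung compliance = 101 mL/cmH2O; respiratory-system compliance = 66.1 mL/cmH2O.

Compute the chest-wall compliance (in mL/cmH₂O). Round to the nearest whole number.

191

1/Ccw = 1/Crs − 1/CL.
1/Ccw = 1/66.1 − 1/101 = 0.005228.
Ccw = 191.28 mL/cmH2O.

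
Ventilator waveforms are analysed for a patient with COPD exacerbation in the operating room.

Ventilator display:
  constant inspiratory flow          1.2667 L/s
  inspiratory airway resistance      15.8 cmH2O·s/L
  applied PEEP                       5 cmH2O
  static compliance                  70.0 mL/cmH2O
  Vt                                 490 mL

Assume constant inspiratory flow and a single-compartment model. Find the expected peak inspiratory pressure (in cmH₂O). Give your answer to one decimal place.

Equation of motion (constant flow): PIP = Vt/C + R·V̇ + PEEP.
PIP = 490/70.0 + 15.8×1.2667 + 5 = 7.0 + 20.014 + 5 = 32.014 cmH2O.

32.0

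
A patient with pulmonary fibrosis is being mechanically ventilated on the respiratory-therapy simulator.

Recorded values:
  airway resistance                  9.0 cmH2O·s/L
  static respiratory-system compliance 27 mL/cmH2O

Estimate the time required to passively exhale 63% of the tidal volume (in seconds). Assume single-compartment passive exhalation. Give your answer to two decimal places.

0.24

τ = R × C = 9.0 × 27 mL/cmH2O = 9.0 × 0.027 L/cmH2O = 0.243 s.
Exhaled fraction f = 1 − e^(−t/τ) → t = −τ·ln(1 − f) = −0.243·ln(0.37) = 0.2416 s.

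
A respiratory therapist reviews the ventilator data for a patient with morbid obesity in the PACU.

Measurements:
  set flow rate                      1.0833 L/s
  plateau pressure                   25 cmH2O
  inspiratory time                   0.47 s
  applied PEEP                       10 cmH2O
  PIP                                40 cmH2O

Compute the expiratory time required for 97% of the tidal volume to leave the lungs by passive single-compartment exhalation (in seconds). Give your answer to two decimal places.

Vt = flow × Ti = 1.0833 L/s × 0.47 s × 1000 mL/L = 509.15 mL.
R = (PIP − Pplat)/V̇ = (40 − 25) / 1.0833 = 15.0/1.0833 = 13.847 cmH2O·s/L.
C = Vt/(Pplat − PEEP) = 509.15 / (25 − 10) = 509.15/15.0 = 33.943 mL/cmH2O.
τ = R × C = 13.847 × 0.03394 L/cmH2O = 0.47 s.
t = −τ·ln(1 − 0.97) = −0.47·ln(0.03) = 1.648 s.

1.65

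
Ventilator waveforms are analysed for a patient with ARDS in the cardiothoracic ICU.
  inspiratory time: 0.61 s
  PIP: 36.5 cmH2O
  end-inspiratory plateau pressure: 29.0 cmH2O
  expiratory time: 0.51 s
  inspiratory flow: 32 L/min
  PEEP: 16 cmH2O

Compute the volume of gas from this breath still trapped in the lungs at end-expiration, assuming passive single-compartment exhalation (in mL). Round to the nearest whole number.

76

Flow: 32 L/min ÷ 60 = 0.5333 L/s.
Vt = flow × Ti = 0.5333 L/s × 0.61 s × 1000 mL/L = 325.31 mL.
R = (PIP − Pplat)/V̇ = (36.5 − 29.0) / 0.5333 = 7.5/0.5333 = 14.063 cmH2O·s/L.
C = Vt/(Pplat − PEEP) = 325.31 / (29.0 − 16) = 325.31/13.0 = 25.024 mL/cmH2O.
τ = R × C = 14.063 × 0.02502 L/cmH2O = 0.3519 s.
Fraction remaining = e^(−Te/τ) = e^(−0.51/0.3519) = 0.2347.
Trapped volume = 325.31 × 0.2347 = 76.35 mL.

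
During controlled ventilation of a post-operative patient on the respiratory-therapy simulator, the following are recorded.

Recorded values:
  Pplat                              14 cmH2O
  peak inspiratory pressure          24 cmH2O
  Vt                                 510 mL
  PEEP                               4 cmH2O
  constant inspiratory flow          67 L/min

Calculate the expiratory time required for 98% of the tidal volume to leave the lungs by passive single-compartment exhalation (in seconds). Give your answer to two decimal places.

Flow: 67 L/min ÷ 60 = 1.1167 L/s.
R = (PIP − Pplat)/V̇ = (24 − 14) / 1.1167 = 10.0/1.1167 = 8.955 cmH2O·s/L.
C = Vt/(Pplat − PEEP) = 510.0 / (14 − 4) = 510.0/10.0 = 51.0 mL/cmH2O.
τ = R × C = 8.955 × 0.051 L/cmH2O = 0.4567 s.
t = −τ·ln(1 − 0.98) = −0.4567·ln(0.02) = 1.787 s.

1.79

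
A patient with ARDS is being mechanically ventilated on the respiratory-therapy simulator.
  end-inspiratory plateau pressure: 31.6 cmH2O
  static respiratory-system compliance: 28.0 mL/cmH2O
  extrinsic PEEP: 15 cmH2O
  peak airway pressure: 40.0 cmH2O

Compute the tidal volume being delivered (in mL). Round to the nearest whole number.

Vt = Cstat × (Pplat − PEEP) = 28.0 × (31.6 − 15) = 28.0 × 16.6 = 464.8 mL.

465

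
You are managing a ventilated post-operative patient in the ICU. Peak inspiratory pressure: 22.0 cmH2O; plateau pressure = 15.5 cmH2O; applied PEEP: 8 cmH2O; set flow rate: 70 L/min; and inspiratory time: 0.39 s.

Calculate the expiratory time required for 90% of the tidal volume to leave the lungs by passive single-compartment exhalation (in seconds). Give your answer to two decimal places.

0.78

Flow: 70 L/min ÷ 60 = 1.1667 L/s.
Vt = flow × Ti = 1.1667 L/s × 0.39 s × 1000 mL/L = 455.01 mL.
R = (PIP − Pplat)/V̇ = (22.0 − 15.5) / 1.1667 = 6.5/1.1667 = 5.571 cmH2O·s/L.
C = Vt/(Pplat − PEEP) = 455.01 / (15.5 − 8) = 455.01/7.5 = 60.668 mL/cmH2O.
τ = R × C = 5.571 × 0.06067 L/cmH2O = 0.338 s.
t = −τ·ln(1 − 0.90) = −0.338·ln(0.1) = 0.7783 s.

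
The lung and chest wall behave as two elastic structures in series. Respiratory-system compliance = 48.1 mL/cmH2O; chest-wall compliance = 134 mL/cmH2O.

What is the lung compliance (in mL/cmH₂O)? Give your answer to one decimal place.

75.0

1/CL = 1/Crs − 1/Ccw.
1/CL = 1/48.1 − 1/134 = 0.01333.
CL = 75.019 mL/cmH2O.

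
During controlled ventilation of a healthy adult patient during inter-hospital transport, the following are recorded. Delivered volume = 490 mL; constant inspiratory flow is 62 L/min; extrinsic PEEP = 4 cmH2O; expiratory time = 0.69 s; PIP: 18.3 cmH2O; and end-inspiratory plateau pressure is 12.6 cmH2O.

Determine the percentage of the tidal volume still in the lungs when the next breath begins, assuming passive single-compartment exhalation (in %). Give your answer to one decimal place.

Flow: 62 L/min ÷ 60 = 1.0333 L/s.
R = (PIP − Pplat)/V̇ = (18.3 − 12.6) / 1.0333 = 5.7/1.0333 = 5.516 cmH2O·s/L.
C = Vt/(Pplat − PEEP) = 490.0 / (12.6 − 4) = 490.0/8.6 = 56.977 mL/cmH2O.
τ = R × C = 5.516 × 0.05698 L/cmH2O = 0.3143 s.
Fraction remaining at end-expiration = e^(−Te/τ) = e^(−0.69/0.3143) = 0.1113 → 11.13%.

11.1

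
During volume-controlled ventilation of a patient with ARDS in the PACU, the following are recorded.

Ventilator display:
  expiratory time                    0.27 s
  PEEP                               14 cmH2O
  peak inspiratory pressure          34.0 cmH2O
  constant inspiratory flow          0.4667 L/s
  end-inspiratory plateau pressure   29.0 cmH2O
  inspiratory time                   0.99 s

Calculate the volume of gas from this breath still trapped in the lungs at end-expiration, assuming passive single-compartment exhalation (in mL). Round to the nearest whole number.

204

Vt = flow × Ti = 0.4667 L/s × 0.99 s × 1000 mL/L = 462.03 mL.
R = (PIP − Pplat)/V̇ = (34.0 − 29.0) / 0.4667 = 5.0/0.4667 = 10.714 cmH2O·s/L.
C = Vt/(Pplat − PEEP) = 462.03 / (29.0 − 14) = 462.03/15.0 = 30.802 mL/cmH2O.
τ = R × C = 10.714 × 0.0308 L/cmH2O = 0.33 s.
Fraction remaining = e^(−Te/τ) = e^(−0.27/0.33) = 0.4412.
Trapped volume = 462.03 × 0.4412 = 203.85 mL.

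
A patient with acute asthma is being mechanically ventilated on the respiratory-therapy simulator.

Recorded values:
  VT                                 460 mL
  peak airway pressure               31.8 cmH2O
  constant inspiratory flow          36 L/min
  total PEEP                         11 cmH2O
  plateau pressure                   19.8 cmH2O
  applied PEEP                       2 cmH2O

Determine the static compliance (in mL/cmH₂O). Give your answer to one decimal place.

52.3

End-expiratory occlusion gives total PEEP = 11 cmH2O (intrinsic PEEP = 11 − 2 = 9). Use total PEEP for the elastic gradient.
Cstat = Vt / (Pplat − PEEPtotal) = 460 / (19.8 − 11) = 460 / 8.8 = 52.273 mL/cmH2O.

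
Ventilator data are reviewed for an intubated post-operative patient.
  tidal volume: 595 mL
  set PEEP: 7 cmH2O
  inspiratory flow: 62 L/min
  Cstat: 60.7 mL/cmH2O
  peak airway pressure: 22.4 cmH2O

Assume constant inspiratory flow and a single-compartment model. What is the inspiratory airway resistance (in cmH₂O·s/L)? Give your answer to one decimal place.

Flow: 62 L/min ÷ 60 = 1.0333 L/s.
Equation of motion (constant flow): PIP = Vt/C + R·V̇ + PEEP.
R·V̇ = PIP − Vt/C − PEEP = 22.4 − 595/60.7 − 7 = 22.4 − 9.802 − 7 = 5.598 cmH2O.
R = 5.598 / 1.0333 = 5.418 cmH2O·s/L.

5.4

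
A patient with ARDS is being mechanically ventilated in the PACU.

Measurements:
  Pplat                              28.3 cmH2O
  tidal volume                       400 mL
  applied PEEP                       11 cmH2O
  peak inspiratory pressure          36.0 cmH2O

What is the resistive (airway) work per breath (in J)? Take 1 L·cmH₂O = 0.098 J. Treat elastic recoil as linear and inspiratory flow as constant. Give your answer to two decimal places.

With constant inspiratory flow the resistive pressure is constant at PIP − Pplat = 36.0 − 28.3 = 7.7 cmH2O, so resistive work = 7.7 × 0.400 = 3.08 L·cmH2O.
× 0.098 J/(L·cmH2O) → 0.3018 J.

0.30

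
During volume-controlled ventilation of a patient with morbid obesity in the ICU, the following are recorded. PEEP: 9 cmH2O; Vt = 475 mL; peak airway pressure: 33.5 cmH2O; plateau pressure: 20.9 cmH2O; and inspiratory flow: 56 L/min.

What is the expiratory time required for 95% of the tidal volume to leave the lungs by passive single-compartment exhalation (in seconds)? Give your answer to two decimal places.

1.61

Flow: 56 L/min ÷ 60 = 0.9333 L/s.
R = (PIP − Pplat)/V̇ = (33.5 − 20.9) / 0.9333 = 12.6/0.9333 = 13.5 cmH2O·s/L.
C = Vt/(Pplat − PEEP) = 475.0 / (20.9 − 9) = 475.0/11.9 = 39.916 mL/cmH2O.
τ = R × C = 13.5 × 0.03992 L/cmH2O = 0.5389 s.
t = −τ·ln(1 − 0.95) = −0.5389·ln(0.05) = 1.614 s.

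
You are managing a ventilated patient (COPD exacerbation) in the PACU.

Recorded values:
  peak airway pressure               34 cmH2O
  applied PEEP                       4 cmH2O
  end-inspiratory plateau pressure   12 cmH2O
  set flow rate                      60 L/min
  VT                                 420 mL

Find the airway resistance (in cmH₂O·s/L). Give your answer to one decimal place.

Flow: 60 L/min ÷ 60 = 1 L/s.
Raw = (PIP − Pplat) / flow = (34 − 12) / 1 = 22.0 / 1 = 22.0 cmH2O·s/L.

22.0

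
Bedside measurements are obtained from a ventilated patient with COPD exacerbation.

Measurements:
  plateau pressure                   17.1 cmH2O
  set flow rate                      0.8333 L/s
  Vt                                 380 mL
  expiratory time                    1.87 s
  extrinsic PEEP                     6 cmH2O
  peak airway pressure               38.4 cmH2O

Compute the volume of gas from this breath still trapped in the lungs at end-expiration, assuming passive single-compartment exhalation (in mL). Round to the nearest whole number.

45

R = (PIP − Pplat)/V̇ = (38.4 − 17.1) / 0.8333 = 21.3/0.8333 = 25.561 cmH2O·s/L.
C = Vt/(Pplat − PEEP) = 380.0 / (17.1 − 6) = 380.0/11.1 = 34.234 mL/cmH2O.
τ = R × C = 25.561 × 0.03423 L/cmH2O = 0.875 s.
Fraction remaining = e^(−Te/τ) = e^(−1.87/0.875) = 0.118.
Trapped volume = 380.0 × 0.118 = 44.84 mL.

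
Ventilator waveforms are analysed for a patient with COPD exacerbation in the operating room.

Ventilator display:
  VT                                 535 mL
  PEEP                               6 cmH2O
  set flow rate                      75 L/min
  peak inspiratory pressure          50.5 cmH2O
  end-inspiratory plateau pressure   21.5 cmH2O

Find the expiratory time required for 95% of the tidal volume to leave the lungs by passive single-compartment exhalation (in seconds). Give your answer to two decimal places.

2.40

Flow: 75 L/min ÷ 60 = 1.25 L/s.
R = (PIP − Pplat)/V̇ = (50.5 − 21.5) / 1.25 = 29.0/1.25 = 23.2 cmH2O·s/L.
C = Vt/(Pplat − PEEP) = 535.0 / (21.5 − 6) = 535.0/15.5 = 34.516 mL/cmH2O.
τ = R × C = 23.2 × 0.03452 L/cmH2O = 0.8009 s.
t = −τ·ln(1 − 0.95) = −0.8009·ln(0.05) = 2.399 s.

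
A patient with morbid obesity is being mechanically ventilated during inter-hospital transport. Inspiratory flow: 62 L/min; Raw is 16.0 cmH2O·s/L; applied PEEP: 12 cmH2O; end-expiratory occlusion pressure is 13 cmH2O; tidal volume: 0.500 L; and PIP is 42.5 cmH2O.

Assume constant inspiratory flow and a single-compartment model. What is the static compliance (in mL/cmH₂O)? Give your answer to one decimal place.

38.6

Flow: 62 L/min ÷ 60 = 1.0333 L/s.
Total PEEP = 13 cmH2O (set 12 + intrinsic 1); this is the baseline alveolar pressure.
Equation of motion (constant flow): PIP = Vt/C + R·V̇ + PEEP.
Vt/C = PIP − R·V̇ − PEEP = 42.5 − 16.0×1.0333 − 13 = 42.5 − 16.533 − 13 = 12.967 cmH2O.
C = Vt / 12.967 = 500 / 12.967 = 38.559 mL/cmH2O.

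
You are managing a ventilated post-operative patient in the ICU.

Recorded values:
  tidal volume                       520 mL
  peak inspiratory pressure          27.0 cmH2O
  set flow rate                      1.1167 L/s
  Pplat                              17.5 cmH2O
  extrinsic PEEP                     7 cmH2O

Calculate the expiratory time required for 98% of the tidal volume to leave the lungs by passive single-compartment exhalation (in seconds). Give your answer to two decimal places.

1.65

R = (PIP − Pplat)/V̇ = (27.0 − 17.5) / 1.1167 = 9.5/1.1167 = 8.507 cmH2O·s/L.
C = Vt/(Pplat − PEEP) = 520.0 / (17.5 − 7) = 520.0/10.5 = 49.524 mL/cmH2O.
τ = R × C = 8.507 × 0.04952 L/cmH2O = 0.4213 s.
t = −τ·ln(1 − 0.98) = −0.4213·ln(0.02) = 1.648 s.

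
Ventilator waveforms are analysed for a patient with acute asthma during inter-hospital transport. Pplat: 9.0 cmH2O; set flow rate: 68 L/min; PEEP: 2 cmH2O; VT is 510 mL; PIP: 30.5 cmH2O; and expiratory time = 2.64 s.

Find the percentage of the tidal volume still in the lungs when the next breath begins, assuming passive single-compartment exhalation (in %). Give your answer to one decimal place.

14.8

Flow: 68 L/min ÷ 60 = 1.1333 L/s.
R = (PIP − Pplat)/V̇ = (30.5 − 9.0) / 1.1333 = 21.5/1.1333 = 18.971 cmH2O·s/L.
C = Vt/(Pplat − PEEP) = 510.0 / (9.0 − 2) = 510.0/7.0 = 72.857 mL/cmH2O.
τ = R × C = 18.971 × 0.07286 L/cmH2O = 1.382 s.
Fraction remaining at end-expiration = e^(−Te/τ) = e^(−2.64/1.382) = 0.148 → 14.8%.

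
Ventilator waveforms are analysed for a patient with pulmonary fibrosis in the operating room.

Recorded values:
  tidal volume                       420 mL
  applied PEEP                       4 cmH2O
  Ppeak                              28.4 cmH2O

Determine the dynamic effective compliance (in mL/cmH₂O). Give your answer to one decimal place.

17.2

Dynamic compliance = Vt / (PIP − PEEP) = 420 / (28.4 − 4) = 420 / 24.4 = 17.213 mL/cmH2O.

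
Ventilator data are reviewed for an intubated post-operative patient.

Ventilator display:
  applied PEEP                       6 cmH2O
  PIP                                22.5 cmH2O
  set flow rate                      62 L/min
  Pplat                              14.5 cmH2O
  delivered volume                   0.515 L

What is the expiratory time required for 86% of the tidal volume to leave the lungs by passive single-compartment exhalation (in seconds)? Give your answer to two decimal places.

0.92

Flow: 62 L/min ÷ 60 = 1.0333 L/s.
R = (PIP − Pplat)/V̇ = (22.5 − 14.5) / 1.0333 = 8.0/1.0333 = 7.742 cmH2O·s/L.
C = Vt/(Pplat − PEEP) = 515.0 / (14.5 − 6) = 515.0/8.5 = 60.588 mL/cmH2O.
τ = R × C = 7.742 × 0.06059 L/cmH2O = 0.4691 s.
t = −τ·ln(1 − 0.86) = −0.4691·ln(0.14) = 0.9223 s.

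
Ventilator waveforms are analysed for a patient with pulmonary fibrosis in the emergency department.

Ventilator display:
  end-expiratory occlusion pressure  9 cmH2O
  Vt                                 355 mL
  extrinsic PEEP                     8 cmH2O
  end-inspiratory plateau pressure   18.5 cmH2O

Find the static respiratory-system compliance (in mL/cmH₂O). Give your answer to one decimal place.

37.4

End-expiratory occlusion gives total PEEP = 9 cmH2O (intrinsic PEEP = 9 − 8 = 1). Use total PEEP for the elastic gradient.
Cstat = Vt / (Pplat − PEEPtotal) = 355 / (18.5 − 9) = 355 / 9.5 = 37.368 mL/cmH2O.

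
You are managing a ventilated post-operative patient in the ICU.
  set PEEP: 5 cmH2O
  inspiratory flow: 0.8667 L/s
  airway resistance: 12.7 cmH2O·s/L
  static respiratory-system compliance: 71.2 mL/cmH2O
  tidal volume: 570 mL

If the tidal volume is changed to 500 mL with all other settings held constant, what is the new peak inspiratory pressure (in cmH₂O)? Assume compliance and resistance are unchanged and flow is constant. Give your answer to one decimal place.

23.0

PIP = Vt/C + R·V̇ + PEEP (constant-flow equation of motion).
Only the elastic term changes: ΔPIP = ΔVt / C = (500 − 570) / 71.2 = -0.9831 cmH2O.
Original PIP = 570/71.2 + 12.7×0.8667 + 5 = 24.013 cmH2O; new PIP = 24.013 + (-0.9831) = 23.03 cmH2O.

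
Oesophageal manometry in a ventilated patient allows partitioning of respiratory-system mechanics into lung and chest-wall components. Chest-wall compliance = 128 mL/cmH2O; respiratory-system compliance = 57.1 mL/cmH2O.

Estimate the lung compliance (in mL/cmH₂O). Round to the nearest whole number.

1/CL = 1/Crs − 1/Ccw.
1/CL = 1/57.1 − 1/128 = 0.009701.
CL = 103.08 mL/cmH2O.

103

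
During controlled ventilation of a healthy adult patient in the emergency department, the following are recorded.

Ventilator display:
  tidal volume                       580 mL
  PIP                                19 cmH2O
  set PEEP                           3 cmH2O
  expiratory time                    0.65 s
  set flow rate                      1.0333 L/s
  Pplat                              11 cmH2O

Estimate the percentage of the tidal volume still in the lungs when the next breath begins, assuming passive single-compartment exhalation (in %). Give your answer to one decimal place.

31.4

R = (PIP − Pplat)/V̇ = (19 − 11) / 1.0333 = 8.0/1.0333 = 7.742 cmH2O·s/L.
C = Vt/(Pplat − PEEP) = 580.0 / (11 − 3) = 580.0/8.0 = 72.5 mL/cmH2O.
τ = R × C = 7.742 × 0.0725 L/cmH2O = 0.5613 s.
Fraction remaining at end-expiration = e^(−Te/τ) = e^(−0.65/0.5613) = 0.3141 → 31.41%.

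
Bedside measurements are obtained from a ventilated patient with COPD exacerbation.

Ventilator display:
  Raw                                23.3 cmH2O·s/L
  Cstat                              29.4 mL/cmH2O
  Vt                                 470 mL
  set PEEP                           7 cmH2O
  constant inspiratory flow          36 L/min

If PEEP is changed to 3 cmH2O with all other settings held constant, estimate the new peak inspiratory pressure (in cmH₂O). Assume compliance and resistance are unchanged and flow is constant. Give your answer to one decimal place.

Flow: 36 L/min ÷ 60 = 0.6 L/s.
PIP = Vt/C + R·V̇ + PEEP (constant-flow equation of motion).
Only the baseline term changes: ΔPIP = ΔPEEP = 3 − 7 = -4.0 cmH2O.
Original PIP = 470/29.4 + 23.3×0.6 + 7 = 36.966 cmH2O; new PIP = 36.966 + (-4.0) = 32.966 cmH2O.

33.0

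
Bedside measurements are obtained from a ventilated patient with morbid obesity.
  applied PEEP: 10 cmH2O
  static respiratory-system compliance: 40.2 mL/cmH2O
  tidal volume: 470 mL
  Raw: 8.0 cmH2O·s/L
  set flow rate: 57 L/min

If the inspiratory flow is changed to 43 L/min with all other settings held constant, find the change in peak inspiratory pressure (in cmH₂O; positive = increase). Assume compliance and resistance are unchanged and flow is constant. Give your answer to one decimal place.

Flow: 57 L/min ÷ 60 = 0.95 L/s.
New flow: 43 L/min ÷ 60 = 0.7167 L/s.
PIP = Vt/C + R·V̇ + PEEP (constant-flow equation of motion).
Only the resistive term changes: ΔPIP = R × ΔV̇ = 8.0 × (0.7167 − 0.95) = 8.0 × -0.2333 = -1.866 cmH2O.

-1.9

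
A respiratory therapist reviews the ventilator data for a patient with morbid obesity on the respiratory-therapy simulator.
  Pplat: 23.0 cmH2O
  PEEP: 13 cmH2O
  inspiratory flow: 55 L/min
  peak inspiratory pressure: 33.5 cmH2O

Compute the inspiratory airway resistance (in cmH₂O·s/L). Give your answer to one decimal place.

11.5

Flow: 55 L/min ÷ 60 = 0.9167 L/s.
Raw = (PIP − Pplat) / flow = (33.5 − 23.0) / 0.9167 = 10.5 / 0.9167 = 11.454 cmH2O·s/L.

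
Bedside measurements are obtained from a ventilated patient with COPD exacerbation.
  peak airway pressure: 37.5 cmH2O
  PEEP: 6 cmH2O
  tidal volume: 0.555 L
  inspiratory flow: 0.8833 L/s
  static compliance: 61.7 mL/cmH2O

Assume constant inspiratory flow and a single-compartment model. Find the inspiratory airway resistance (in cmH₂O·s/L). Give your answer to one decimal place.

Equation of motion (constant flow): PIP = Vt/C + R·V̇ + PEEP.
R·V̇ = PIP − Vt/C − PEEP = 37.5 − 555/61.7 − 6 = 37.5 − 8.995 − 6 = 22.505 cmH2O.
R = 22.505 / 0.8833 = 25.478 cmH2O·s/L.

25.5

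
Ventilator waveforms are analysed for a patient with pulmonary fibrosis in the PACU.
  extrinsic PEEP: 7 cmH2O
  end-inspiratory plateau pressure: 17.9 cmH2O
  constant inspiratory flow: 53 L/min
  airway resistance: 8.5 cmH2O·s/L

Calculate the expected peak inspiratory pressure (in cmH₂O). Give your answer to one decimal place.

25.4

Flow: 53 L/min ÷ 60 = 0.8833 L/s.
PIP = Pplat + Raw × flow = 17.9 + 8.5 × 0.8833 = 17.9 + 7.508 = 25.408 cmH2O.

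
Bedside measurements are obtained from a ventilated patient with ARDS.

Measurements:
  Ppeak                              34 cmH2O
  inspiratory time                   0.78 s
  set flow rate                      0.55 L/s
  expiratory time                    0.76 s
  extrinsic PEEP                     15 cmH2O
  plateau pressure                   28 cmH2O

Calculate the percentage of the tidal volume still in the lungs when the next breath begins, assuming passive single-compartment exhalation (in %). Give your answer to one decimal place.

Vt = flow × Ti = 0.55 L/s × 0.78 s × 1000 mL/L = 429.0 mL.
R = (PIP − Pplat)/V̇ = (34 − 28) / 0.55 = 6.0/0.55 = 10.909 cmH2O·s/L.
C = Vt/(Pplat − PEEP) = 429.0 / (28 − 15) = 429.0/13.0 = 33.0 mL/cmH2O.
τ = R × C = 10.909 × 0.033 L/cmH2O = 0.36 s.
Fraction remaining at end-expiration = e^(−Te/τ) = e^(−0.76/0.36) = 0.1211 → 12.11%.

12.1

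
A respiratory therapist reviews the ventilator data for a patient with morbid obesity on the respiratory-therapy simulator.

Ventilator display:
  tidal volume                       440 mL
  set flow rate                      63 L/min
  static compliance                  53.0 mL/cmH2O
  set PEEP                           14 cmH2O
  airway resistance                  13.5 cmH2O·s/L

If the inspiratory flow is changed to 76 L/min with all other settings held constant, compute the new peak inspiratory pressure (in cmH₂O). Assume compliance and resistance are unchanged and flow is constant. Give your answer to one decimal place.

Flow: 63 L/min ÷ 60 = 1.05 L/s.
New flow: 76 L/min ÷ 60 = 1.2667 L/s.
PIP = Vt/C + R·V̇ + PEEP (constant-flow equation of motion).
Only the resistive term changes: ΔPIP = R × ΔV̇ = 13.5 × (1.2667 − 1.05) = 13.5 × 0.2167 = 2.925 cmH2O.
Original PIP = 440/53.0 + 13.5×1.05 + 14 = 36.477 cmH2O; new PIP = 36.477 + (2.925) = 39.402 cmH2O.

39.4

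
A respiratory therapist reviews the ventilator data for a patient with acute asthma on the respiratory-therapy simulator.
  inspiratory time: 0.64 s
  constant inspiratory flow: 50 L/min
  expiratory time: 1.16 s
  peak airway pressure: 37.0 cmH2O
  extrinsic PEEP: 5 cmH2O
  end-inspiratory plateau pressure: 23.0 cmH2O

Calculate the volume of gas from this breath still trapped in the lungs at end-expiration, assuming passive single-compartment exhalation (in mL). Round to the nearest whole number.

Flow: 50 L/min ÷ 60 = 0.8333 L/s.
Vt = flow × Ti = 0.8333 L/s × 0.64 s × 1000 mL/L = 533.31 mL.
R = (PIP − Pplat)/V̇ = (37.0 − 23.0) / 0.8333 = 14.0/0.8333 = 16.801 cmH2O·s/L.
C = Vt/(Pplat − PEEP) = 533.31 / (23.0 − 5) = 533.31/18.0 = 29.628 mL/cmH2O.
τ = R × C = 16.801 × 0.02963 L/cmH2O = 0.4978 s.
Fraction remaining = e^(−Te/τ) = e^(−1.16/0.4978) = 0.09727.
Trapped volume = 533.31 × 0.09727 = 51.875 mL.

52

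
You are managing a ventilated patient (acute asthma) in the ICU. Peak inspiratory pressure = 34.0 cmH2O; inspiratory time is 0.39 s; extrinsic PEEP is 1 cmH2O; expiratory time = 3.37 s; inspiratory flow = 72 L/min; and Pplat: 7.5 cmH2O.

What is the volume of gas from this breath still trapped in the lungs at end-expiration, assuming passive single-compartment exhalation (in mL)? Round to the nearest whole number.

56

Flow: 72 L/min ÷ 60 = 1.2 L/s.
Vt = flow × Ti = 1.2 L/s × 0.39 s × 1000 mL/L = 468.0 mL.
R = (PIP − Pplat)/V̇ = (34.0 − 7.5) / 1.2 = 26.5/1.2 = 22.083 cmH2O·s/L.
C = Vt/(Pplat − PEEP) = 468.0 / (7.5 − 1) = 468.0/6.5 = 72.0 mL/cmH2O.
τ = R × C = 22.083 × 0.072 L/cmH2O = 1.59 s.
Fraction remaining = e^(−Te/τ) = e^(−3.37/1.59) = 0.1201.
Trapped volume = 468.0 × 0.1201 = 56.207 mL.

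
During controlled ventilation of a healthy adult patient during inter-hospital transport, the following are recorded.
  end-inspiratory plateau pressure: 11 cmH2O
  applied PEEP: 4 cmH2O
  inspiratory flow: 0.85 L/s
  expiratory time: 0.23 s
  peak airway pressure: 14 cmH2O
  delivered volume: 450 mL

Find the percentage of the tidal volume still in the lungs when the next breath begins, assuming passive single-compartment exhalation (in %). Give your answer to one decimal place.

36.3

R = (PIP − Pplat)/V̇ = (14 − 11) / 0.85 = 3.0/0.85 = 3.529 cmH2O·s/L.
C = Vt/(Pplat − PEEP) = 450.0 / (11 − 4) = 450.0/7.0 = 64.286 mL/cmH2O.
τ = R × C = 3.529 × 0.06429 L/cmH2O = 0.2269 s.
Fraction remaining at end-expiration = e^(−Te/τ) = e^(−0.23/0.2269) = 0.3629 → 36.29%.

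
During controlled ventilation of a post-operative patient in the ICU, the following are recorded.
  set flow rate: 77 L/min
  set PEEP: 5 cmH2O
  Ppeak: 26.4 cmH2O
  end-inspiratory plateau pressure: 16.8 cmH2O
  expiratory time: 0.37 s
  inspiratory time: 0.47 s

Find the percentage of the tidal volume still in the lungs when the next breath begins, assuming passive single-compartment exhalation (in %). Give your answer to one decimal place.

Flow: 77 L/min ÷ 60 = 1.2833 L/s.
Vt = flow × Ti = 1.2833 L/s × 0.47 s × 1000 mL/L = 603.15 mL.
R = (PIP − Pplat)/V̇ = (26.4 − 16.8) / 1.2833 = 9.6/1.2833 = 7.481 cmH2O·s/L.
C = Vt/(Pplat − PEEP) = 603.15 / (16.8 − 5) = 603.15/11.8 = 51.114 mL/cmH2O.
τ = R × C = 7.481 × 0.05111 L/cmH2O = 0.3824 s.
Fraction remaining at end-expiration = e^(−Te/τ) = e^(−0.37/0.3824) = 0.38 → 38.0%.

38.0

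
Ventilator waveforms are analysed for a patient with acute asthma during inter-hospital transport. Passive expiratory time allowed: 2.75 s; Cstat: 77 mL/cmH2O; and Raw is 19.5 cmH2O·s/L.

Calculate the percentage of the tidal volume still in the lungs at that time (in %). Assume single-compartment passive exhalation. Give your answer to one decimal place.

τ = R × C = 19.5 × 77 mL/cmH2O = 19.5 × 0.077 L/cmH2O = 1.502 s.
Passive exhalation: V(t)/V₀ = e^(−t/τ) = e^(−2.75/1.502) = 0.1603.
Fraction remaining = 0.1603 → 16.03%.

16.0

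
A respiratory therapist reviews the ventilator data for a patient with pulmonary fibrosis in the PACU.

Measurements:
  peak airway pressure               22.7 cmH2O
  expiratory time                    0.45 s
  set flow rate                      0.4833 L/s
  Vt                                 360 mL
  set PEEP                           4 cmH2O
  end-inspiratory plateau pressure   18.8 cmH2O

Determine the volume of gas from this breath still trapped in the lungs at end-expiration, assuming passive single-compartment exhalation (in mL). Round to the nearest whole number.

36

R = (PIP − Pplat)/V̇ = (22.7 − 18.8) / 0.4833 = 3.9/0.4833 = 8.07 cmH2O·s/L.
C = Vt/(Pplat − PEEP) = 360.0 / (18.8 − 4) = 360.0/14.8 = 24.324 mL/cmH2O.
τ = R × C = 8.07 × 0.02432 L/cmH2O = 0.1963 s.
Fraction remaining = e^(−Te/τ) = e^(−0.45/0.1963) = 0.101.
Trapped volume = 360.0 × 0.101 = 36.36 mL.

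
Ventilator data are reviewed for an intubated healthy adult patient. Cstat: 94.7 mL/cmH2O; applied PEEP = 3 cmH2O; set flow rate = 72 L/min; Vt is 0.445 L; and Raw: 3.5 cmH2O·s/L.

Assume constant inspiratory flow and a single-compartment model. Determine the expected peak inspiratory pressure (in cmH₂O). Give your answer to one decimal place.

11.9

Flow: 72 L/min ÷ 60 = 1.2 L/s.
Equation of motion (constant flow): PIP = Vt/C + R·V̇ + PEEP.
PIP = 445/94.7 + 3.5×1.2 + 3 = 4.699 + 4.2 + 3 = 11.899 cmH2O.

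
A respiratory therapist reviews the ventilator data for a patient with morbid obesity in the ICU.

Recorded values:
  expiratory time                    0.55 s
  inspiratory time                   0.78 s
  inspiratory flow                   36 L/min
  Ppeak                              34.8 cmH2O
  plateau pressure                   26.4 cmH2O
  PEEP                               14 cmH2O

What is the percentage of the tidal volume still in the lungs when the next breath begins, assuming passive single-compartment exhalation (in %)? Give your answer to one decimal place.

Flow: 36 L/min ÷ 60 = 0.6 L/s.
Vt = flow × Ti = 0.6 L/s × 0.78 s × 1000 mL/L = 468.0 mL.
R = (PIP − Pplat)/V̇ = (34.8 − 26.4) / 0.6 = 8.4/0.6 = 14.0 cmH2O·s/L.
C = Vt/(Pplat − PEEP) = 468.0 / (26.4 − 14) = 468.0/12.4 = 37.742 mL/cmH2O.
τ = R × C = 14.0 × 0.03774 L/cmH2O = 0.5284 s.
Fraction remaining at end-expiration = e^(−Te/τ) = e^(−0.55/0.5284) = 0.3531 → 35.31%.

35.3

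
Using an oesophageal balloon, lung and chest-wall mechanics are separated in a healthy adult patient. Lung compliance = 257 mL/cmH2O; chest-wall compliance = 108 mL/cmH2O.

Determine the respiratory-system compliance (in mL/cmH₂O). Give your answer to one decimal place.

76.0

Lung and chest wall are elastances in series: 1/Crs = 1/CL + 1/Ccw.
1/Crs = 1/257 + 1/108 = 0.01315.
Crs = 76.046 mL/cmH2O.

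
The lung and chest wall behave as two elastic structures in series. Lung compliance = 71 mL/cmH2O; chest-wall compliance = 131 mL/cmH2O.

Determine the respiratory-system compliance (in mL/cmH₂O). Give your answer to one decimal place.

46.0

Lung and chest wall are elastances in series: 1/Crs = 1/CL + 1/Ccw.
1/Crs = 1/71 + 1/131 = 0.02172.
Crs = 46.041 mL/cmH2O.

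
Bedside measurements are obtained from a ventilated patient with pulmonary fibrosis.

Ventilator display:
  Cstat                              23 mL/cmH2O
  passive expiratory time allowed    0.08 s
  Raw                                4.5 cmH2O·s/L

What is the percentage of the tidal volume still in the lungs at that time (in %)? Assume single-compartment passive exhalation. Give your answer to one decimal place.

46.2

τ = R × C = 4.5 × 23 mL/cmH2O = 4.5 × 0.023 L/cmH2O = 0.1035 s.
Passive exhalation: V(t)/V₀ = e^(−t/τ) = e^(−0.08/0.1035) = 0.4617.
Fraction remaining = 0.4617 → 46.17%.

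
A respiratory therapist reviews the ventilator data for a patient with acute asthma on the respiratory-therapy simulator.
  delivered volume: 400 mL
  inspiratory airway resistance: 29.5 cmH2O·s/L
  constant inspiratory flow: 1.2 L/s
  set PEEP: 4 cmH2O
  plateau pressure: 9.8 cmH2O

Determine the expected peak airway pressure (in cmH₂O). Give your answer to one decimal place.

PIP = Pplat + Raw × flow = 9.8 + 29.5 × 1.2 = 9.8 + 35.4 = 45.2 cmH2O.

45.2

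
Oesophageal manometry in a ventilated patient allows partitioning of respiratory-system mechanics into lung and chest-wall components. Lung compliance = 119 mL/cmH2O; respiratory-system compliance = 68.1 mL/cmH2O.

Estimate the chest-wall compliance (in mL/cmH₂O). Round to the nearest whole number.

1/Ccw = 1/Crs − 1/CL.
1/Ccw = 1/68.1 − 1/119 = 0.006281.
Ccw = 159.21 mL/cmH2O.

159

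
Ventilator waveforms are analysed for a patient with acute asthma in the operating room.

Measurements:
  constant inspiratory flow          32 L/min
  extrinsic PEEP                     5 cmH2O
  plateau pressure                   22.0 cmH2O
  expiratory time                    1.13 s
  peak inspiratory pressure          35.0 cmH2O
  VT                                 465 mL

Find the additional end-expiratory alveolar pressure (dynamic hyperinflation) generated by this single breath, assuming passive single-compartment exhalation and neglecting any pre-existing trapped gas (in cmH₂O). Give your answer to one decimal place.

Flow: 32 L/min ÷ 60 = 0.5333 L/s.
R = (PIP − Pplat)/V̇ = (35.0 − 22.0) / 0.5333 = 13.0/0.5333 = 24.377 cmH2O·s/L.
C = Vt/(Pplat − PEEP) = 465.0 / (22.0 − 5) = 465.0/17.0 = 27.353 mL/cmH2O.
τ = R × C = 24.377 × 0.02735 L/cmH2O = 0.6667 s.
Fraction remaining = e^(−Te/τ) = e^(−1.13/0.6667) = 0.1836; trapped volume = 465.0 × 0.1836 = 85.374 mL.
Additional alveolar pressure from trapping ≈ V_trapped / C = 85.374 / 27.353 = 3.121 cmH2O.

3.1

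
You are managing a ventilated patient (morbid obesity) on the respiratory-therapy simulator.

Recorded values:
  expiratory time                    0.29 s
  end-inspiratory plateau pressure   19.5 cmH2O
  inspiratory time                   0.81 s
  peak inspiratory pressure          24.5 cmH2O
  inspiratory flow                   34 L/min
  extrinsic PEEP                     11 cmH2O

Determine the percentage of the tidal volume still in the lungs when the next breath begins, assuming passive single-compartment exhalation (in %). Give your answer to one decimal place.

54.4

Flow: 34 L/min ÷ 60 = 0.5667 L/s.
Vt = flow × Ti = 0.5667 L/s × 0.81 s × 1000 mL/L = 459.03 mL.
R = (PIP − Pplat)/V̇ = (24.5 − 19.5) / 0.5667 = 5.0/0.5667 = 8.823 cmH2O·s/L.
C = Vt/(Pplat − PEEP) = 459.03 / (19.5 − 11) = 459.03/8.5 = 54.004 mL/cmH2O.
τ = R × C = 8.823 × 0.054 L/cmH2O = 0.4764 s.
Fraction remaining at end-expiration = e^(−Te/τ) = e^(−0.29/0.4764) = 0.544 → 54.4%.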